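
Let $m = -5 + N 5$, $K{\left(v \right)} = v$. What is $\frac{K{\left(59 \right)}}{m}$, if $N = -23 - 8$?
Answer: $- \frac{59}{160} \approx -0.36875$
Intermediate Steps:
$N = -31$
$m = -160$ ($m = -5 - 155 = -160$)
$\frac{K{\left(59 \right)}}{m} = \frac{59}{-160} = 59 \left(- \frac{1}{160}\right) = - \frac{59}{160}$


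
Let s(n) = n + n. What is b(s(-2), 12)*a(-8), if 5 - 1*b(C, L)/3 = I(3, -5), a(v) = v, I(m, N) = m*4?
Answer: 168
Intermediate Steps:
I(m, N) = 4*m
s(n) = 2*n
b(C, L) = -21 (b(C, L) = 15 - 12*3 = 15 - 3*12 = 15 - 36 = -21)
b(s(-2), 12)*a(-8) = -21*(-8) = 168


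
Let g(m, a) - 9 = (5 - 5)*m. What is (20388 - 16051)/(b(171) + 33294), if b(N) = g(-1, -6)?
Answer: 4337/33303 ≈ 0.13023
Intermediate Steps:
g(m, a) = 9 (g(m, a) = 9 + (5 - 5)*m = 9 + 0*m = 9 + 0 = 9)
b(N) = 9
(20388 - 16051)/(b(171) + 33294) = (20388 - 16051)/(9 + 33294) = 4337/33303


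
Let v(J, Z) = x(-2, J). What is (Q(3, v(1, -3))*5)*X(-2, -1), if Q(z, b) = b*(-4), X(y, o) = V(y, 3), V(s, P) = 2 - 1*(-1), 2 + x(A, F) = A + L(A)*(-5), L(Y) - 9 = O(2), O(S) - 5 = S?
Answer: 5040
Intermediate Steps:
O(S) = 5 + S
L(Y) = 16 (L(Y) = 9 + (5 + 2) = 9 + 7 = 16)
x(A, F) = -82 + A (x(A, F) = -2 + (A + 16*(-5)) = -2 + (A - 80) = -2 + (-80 + A) = -82 + A)
v(J, Z) = -84 (v(J, Z) = -82 - 2 = -84)
V(s, P) = 3 (V(s, P) = 2 + 1 = 3)
X(y, o) = 3
Q(z, b) = -4*b
(Q(3, v(1, -3))*5)*X(-2, -1) = (-4*(-84)*5)*3 = (336*5)*3 = 1680*3 = 5040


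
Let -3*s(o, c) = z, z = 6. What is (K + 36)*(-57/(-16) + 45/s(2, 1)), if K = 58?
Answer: -14241/8 ≈ -1780.1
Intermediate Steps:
s(o, c) = -2 (s(o, c) = -⅓*6 = -2)
(K + 36)*(-57/(-16) + 45/s(2, 1)) = (58 + 36)*(-57/(-16) + 45/(-2)) = 94*(-57*(-1/16) + 45*(-½)) = 94*(57/16 - 45/2) = 94*(-303/16) = -14241/8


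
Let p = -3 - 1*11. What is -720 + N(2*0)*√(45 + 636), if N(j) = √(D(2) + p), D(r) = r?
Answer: -720 + 6*I*√227 ≈ -720.0 + 90.399*I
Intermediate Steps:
p = -14 (p = -3 - 11 = -14)
N(j) = 2*I*√3 (N(j) = √(2 - 14) = √(-12) = 2*I*√3)
-720 + N(2*0)*√(45 + 636) = -720 + (2*I*√3)*√(45 + 636) = -720 + (2*I*√3)*√681 = -720 + 6*I*√227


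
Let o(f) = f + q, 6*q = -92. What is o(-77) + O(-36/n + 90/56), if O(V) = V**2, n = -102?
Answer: -60150085/679728 ≈ -88.491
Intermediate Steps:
q = -46/3 (q = (1/6)*(-92) = -46/3 ≈ -15.333)
o(f) = -46/3 + f (o(f) = f - 46/3 = -46/3 + f)
o(-77) + O(-36/n + 90/56) = (-46/3 - 77) + (-36/(-102) + 90/56)**2 = -277/3 + (-36*(-1/102) + 90*(1/56))**2 = -277/3 + (6/17 + 45/28)**2 = -277/3 + (933/476)**2 = -277/3 + 870489/226576 = -60150085/679728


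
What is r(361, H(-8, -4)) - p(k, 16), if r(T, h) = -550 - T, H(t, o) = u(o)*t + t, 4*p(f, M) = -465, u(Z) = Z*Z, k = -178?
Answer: -3179/4 ≈ -794.75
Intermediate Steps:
u(Z) = Z²
p(f, M) = -465/4 (p(f, M) = (¼)*(-465) = -465/4)
H(t, o) = t + t*o² (H(t, o) = o²*t + t = t*o² + t = t + t*o²)
r(361, H(-8, -4)) - p(k, 16) = (-550 - 1*361) - 1*(-465/4) = (-550 - 361) + 465/4 = -911 + 465/4 = -3179/4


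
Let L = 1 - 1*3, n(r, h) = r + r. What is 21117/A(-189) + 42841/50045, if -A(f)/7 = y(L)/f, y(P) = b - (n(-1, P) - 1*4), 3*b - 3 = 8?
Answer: 85602063854/1451305 ≈ 58983.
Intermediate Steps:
n(r, h) = 2*r
b = 11/3 (b = 1 + (⅓)*8 = 1 + 8/3 = 11/3 ≈ 3.6667)
L = -2 (L = 1 - 3 = -2)
y(P) = 29/3 (y(P) = 11/3 - (2*(-1) - 1*4) = 11/3 - (-2 - 4) = 11/3 - 1*(-6) = 11/3 + 6 = 29/3)
A(f) = -203/(3*f)
21117/A(-189) + 42841/50045 = 21117/((-203/3/(-189))) + 42841/50045 = 21117/((-203/3*(-1/189))) + 42841*(1/50045) = 21117/(29/81) + 42841/50045 = 21117*(81/29) + 42841/50045 = 1710477/29 + 42841/50045 = 85602063854/1451305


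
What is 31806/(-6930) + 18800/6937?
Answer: -717097/381535 ≈ -1.8795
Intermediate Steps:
31806/(-6930) + 18800/6937 = 31806*(-1/6930) + 18800*(1/6937) = -1767/385 + 18800/6937 = -717097/381535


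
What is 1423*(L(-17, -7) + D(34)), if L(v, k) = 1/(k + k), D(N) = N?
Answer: 675925/14 ≈ 48280.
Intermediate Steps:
L(v, k) = 1/(2*k)
1423*(L(-17, -7) + D(34)) = 1423*((½)/(-7) + 34) = 1423*((½)*(-⅐) + 34) = 1423*(-1/14 + 34) = 1423*(475/14) = 675925/14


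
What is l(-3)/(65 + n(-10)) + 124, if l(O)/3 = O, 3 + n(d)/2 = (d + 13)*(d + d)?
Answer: 7573/61 ≈ 124.15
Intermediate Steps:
n(d) = -6 + 4*d*(13 + d) (n(d) = -6 + 2*((d + 13)*(d + d)) = -6 + 2*((13 + d)*(2*d)) = -6 + 2*(2*d*(13 + d)) = -6 + 4*d*(13 + d))
l(O) = 3*O
l(-3)/(65 + n(-10)) + 124 = (3*(-3))/(65 + (-6 + 4*(-10)**2 + 52*(-10))) + 124 = -9/(65 + (-6 + 4*100 - 520)) + 124 = -9/(65 + (-6 + 400 - 520)) + 124 = -9/(65 - 126) + 124 = -9/(-61) + 124 = -9*(-1/61) + 124 = 9/61 + 124 = 7573/61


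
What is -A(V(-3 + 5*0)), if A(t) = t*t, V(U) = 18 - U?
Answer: -441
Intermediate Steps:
A(t) = t²
-A(V(-3 + 5*0)) = -(18 - (-3 + 5*0))² = -(18 - (-3 + 0))² = -(18 - 1*(-3))² = -(18 + 3)² = -1*21² = -1*441 = -441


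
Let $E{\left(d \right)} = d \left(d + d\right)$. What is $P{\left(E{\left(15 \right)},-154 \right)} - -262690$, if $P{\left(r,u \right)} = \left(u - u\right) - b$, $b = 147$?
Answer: $262543$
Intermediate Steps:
$E{\left(d \right)} = 2 d^{2}$ ($E{\left(d \right)} = d 2 d = 2 d^{2}$)
$P{\left(r,u \right)} = -147$ ($P{\left(r,u \right)} = \left(u - u\right) - 147 = 0 - 147 = -147$)
$P{\left(E{\left(15 \right)},-154 \right)} - -262690 = -147 - -262690 = -147 + 262690 = 262543$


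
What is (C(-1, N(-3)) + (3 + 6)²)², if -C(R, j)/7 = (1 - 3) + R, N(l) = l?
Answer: 10404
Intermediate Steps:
C(R, j) = 14 - 7*R (C(R, j) = -7*((1 - 3) + R) = -7*(-2 + R) = 14 - 7*R)
(C(-1, N(-3)) + (3 + 6)²)² = ((14 - 7*(-1)) + (3 + 6)²)² = ((14 + 7) + 9²)² = (21 + 81)² = 102² = 10404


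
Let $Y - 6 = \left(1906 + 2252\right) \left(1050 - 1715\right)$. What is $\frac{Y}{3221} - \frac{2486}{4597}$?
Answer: $- \frac{12719006614}{14806937} \approx -858.99$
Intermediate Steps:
$Y = -2765064$ ($Y = 6 + \left(1906 + 2252\right) \left(1050 - 1715\right) = 6 + 4158 \left(-665\right) = 6 - 2765070 = -2765064$)
$\frac{Y}{3221} - \frac{2486}{4597} = - \frac{2765064}{3221} - \frac{2486}{4597} = - \frac{12719006614}{14806937}$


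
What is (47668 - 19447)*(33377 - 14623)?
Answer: 529256634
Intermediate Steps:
(47668 - 19447)*(33377 - 14623) = 28221*18754 = 529256634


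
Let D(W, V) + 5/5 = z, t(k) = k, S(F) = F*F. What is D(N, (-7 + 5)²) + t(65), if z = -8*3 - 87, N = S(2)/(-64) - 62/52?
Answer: -47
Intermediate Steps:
S(F) = F²
N = -261/208 (N = 2²/(-64) - 62/52 = 4*(-1/64) - 62*1/52 = -1/16 - 31/26 = -261/208 ≈ -1.2548)
z = -111 (z = -24 - 87 = -111)
D(W, V) = -112 (D(W, V) = -1 - 111 = -112)
D(N, (-7 + 5)²) + t(65) = -112 + 65 = -47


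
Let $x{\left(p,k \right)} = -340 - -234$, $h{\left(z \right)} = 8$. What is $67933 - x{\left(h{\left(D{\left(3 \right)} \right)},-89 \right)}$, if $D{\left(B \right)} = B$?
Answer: $68039$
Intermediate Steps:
$x{\left(p,k \right)} = -106$ ($x{\left(p,k \right)} = -340 + 234 = -106$)
$67933 - x{\left(h{\left(D{\left(3 \right)} \right)},-89 \right)} = 67933 - -106 = 67933 + 106 = 68039$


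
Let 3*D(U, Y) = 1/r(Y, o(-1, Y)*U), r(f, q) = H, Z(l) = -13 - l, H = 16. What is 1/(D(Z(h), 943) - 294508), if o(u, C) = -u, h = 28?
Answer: -48/14136383 ≈ -3.3955e-6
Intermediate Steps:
r(f, q) = 16
D(U, Y) = 1/48 (D(U, Y) = (⅓)/16 = (⅓)*(1/16) = 1/48)
1/(D(Z(h), 943) - 294508) = 1/(1/48 - 294508) = 1/(-14136383/48) = -48/14136383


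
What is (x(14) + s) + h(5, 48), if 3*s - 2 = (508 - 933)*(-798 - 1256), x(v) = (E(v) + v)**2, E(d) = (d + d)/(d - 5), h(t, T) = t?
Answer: 23593825/81 ≈ 2.9128e+5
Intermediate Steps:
E(d) = 2*d/(-5 + d) (E(d) = (2*d)/(-5 + d) = 2*d/(-5 + d))
x(v) = (v + 2*v/(-5 + v))**2 (x(v) = (2*v/(-5 + v) + v)**2 = (v + 2*v/(-5 + v))**2)
s = 290984 (s = 2/3 + ((508 - 933)*(-798 - 1256))/3 = 2/3 + (-425*(-2054))/3 = 2/3 + (1/3)*872950 = 2/3 + 872950/3 = 290984)
(x(14) + s) + h(5, 48) = (14**2*(-3 + 14)**2/(-5 + 14)**2 + 290984) + 5 = (196*11**2/9**2 + 290984) + 5 = (196*(1/81)*121 + 290984) + 5 = (23716/81 + 290984) + 5 = 23593420/81 + 5 = 23593825/81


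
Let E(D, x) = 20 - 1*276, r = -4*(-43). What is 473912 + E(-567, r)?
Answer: 473656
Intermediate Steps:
r = 172
E(D, x) = -256 (E(D, x) = 20 - 276 = -256)
473912 + E(-567, r) = 473912 - 256 = 473656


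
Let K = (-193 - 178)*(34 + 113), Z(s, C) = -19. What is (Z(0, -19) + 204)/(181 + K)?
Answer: -185/54356 ≈ -0.0034035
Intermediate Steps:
K = -54537 (K = -371*147 = -54537)
(Z(0, -19) + 204)/(181 + K) = (-19 + 204)/(181 - 54537) = 185/(-54356) = 185*(-1/54356) = -185/54356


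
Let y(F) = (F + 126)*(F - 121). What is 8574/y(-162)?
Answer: 1429/1698 ≈ 0.84158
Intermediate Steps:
y(F) = (-121 + F)*(126 + F) (y(F) = (126 + F)*(-121 + F) = (-121 + F)*(126 + F))
8574/y(-162) = 8574/(-15246 + (-162)**2 + 5*(-162)) = 8574/(-15246 + 26244 - 810) = 8574/10188 = 8574*(1/10188) = 1429/1698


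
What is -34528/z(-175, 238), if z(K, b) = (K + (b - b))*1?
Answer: 34528/175 ≈ 197.30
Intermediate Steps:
z(K, b) = K (z(K, b) = (K + 0)*1 = K*1 = K)
-34528/z(-175, 238) = -34528/(-175) = -34528*(-1/175) = 34528/175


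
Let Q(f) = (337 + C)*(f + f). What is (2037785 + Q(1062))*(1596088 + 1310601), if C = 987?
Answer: 14097328289129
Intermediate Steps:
Q(f) = 2648*f (Q(f) = (337 + 987)*(f + f) = 1324*(2*f) = 2648*f)
(2037785 + Q(1062))*(1596088 + 1310601) = (2037785 + 2648*1062)*(1596088 + 1310601) = (2037785 + 2812176)*2906689 = 4849961*2906689 = 14097328289129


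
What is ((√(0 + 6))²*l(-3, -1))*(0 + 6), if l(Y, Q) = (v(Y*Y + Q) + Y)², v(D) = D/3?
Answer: 4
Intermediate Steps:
v(D) = D/3 (v(D) = D*(⅓) = D/3)
l(Y, Q) = (Y + Q/3 + Y²/3)² (l(Y, Q) = ((Y*Y + Q)/3 + Y)² = ((Y² + Q)/3 + Y)² = ((Q + Y²)/3 + Y)² = ((Q/3 + Y²/3) + Y)² = (Y + Q/3 + Y²/3)²)
((√(0 + 6))²*l(-3, -1))*(0 + 6) = ((√(0 + 6))²*((-1 + (-3)² + 3*(-3))²/9))*(0 + 6) = ((√6)²*((-1 + 9 - 9)²/9))*6 = (6*((⅑)*(-1)²))*6 = (6*((⅑)*1))*6 = (6*(⅑))*6 = (⅔)*6 = 4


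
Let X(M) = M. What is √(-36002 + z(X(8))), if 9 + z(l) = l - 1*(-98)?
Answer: I*√35905 ≈ 189.49*I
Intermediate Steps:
z(l) = 89 + l (z(l) = -9 + (l - 1*(-98)) = -9 + (l + 98) = -9 + (98 + l) = 89 + l)
√(-36002 + z(X(8))) = √(-36002 + (89 + 8)) = √(-36002 + 97) = √(-35905) = I*√35905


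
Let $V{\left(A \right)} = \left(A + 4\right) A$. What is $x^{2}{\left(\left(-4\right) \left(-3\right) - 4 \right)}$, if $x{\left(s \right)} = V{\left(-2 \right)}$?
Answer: $16$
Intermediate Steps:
$V{\left(A \right)} = A \left(4 + A\right)$ ($V{\left(A \right)} = \left(4 + A\right) A = A \left(4 + A\right)$)
$x{\left(s \right)} = -4$ ($x{\left(s \right)} = - 2 \left(4 - 2\right) = \left(-2\right) 2 = -4$)
$x^{2}{\left(\left(-4\right) \left(-3\right) - 4 \right)} = \left(-4\right)^{2} = 16$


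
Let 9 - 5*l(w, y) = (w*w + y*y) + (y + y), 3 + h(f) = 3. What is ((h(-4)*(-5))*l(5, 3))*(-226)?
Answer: 0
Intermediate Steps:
h(f) = 0 (h(f) = -3 + 3 = 0)
l(w, y) = 9/5 - 2*y/5 - w**2/5 - y**2/5 (l(w, y) = 9/5 - ((w*w + y*y) + (y + y))/5 = 9/5 - ((w**2 + y**2) + 2*y)/5 = 9/5 - (w**2 + y**2 + 2*y)/5 = 9/5 + (-2*y/5 - w**2/5 - y**2/5) = 9/5 - 2*y/5 - w**2/5 - y**2/5)
((h(-4)*(-5))*l(5, 3))*(-226) = ((0*(-5))*(9/5 - 2/5*3 - 1/5*5**2 - 1/5*3**2))*(-226) = (0*(9/5 - 6/5 - 1/5*25 - 1/5*9))*(-226) = (0*(9/5 - 6/5 - 5 - 9/5))*(-226) = (0*(-31/5))*(-226) = 0*(-226) = 0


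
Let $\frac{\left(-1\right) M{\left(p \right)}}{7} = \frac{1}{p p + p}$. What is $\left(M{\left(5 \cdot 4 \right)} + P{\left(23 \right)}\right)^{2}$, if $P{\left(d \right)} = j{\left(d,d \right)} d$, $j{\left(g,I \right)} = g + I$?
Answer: $\frac{4029583441}{3600} \approx 1.1193 \cdot 10^{6}$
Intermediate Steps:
$j{\left(g,I \right)} = I + g$
$P{\left(d \right)} = 2 d^{2}$ ($P{\left(d \right)} = \left(d + d\right) d = 2 d d = 2 d^{2}$)
$M{\left(p \right)} = - \frac{7}{p + p^{2}}$ ($M{\left(p \right)} = - \frac{7}{p p + p} = - \frac{7}{p^{2} + p} = - \frac{7}{p + p^{2}}$)
$\left(M{\left(5 \cdot 4 \right)} + P{\left(23 \right)}\right)^{2} = \left(- \frac{7}{5 \cdot 4 \left(1 + 5 \cdot 4\right)} + 2 \cdot 23^{2}\right)^{2} = \left(- \frac{7}{20 \left(1 + 20\right)} + 2 \cdot 529\right)^{2} = \left(\left(-7\right) \frac{1}{20} \cdot \frac{1}{21} + 1058\right)^{2} = \left(- \frac{1}{60} + 1058\right)^{2} = \left(\frac{63479}{60}\right)^{2} = \frac{4029583441}{3600}$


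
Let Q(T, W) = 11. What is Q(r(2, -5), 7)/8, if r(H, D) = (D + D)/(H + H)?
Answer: 11/8 ≈ 1.3750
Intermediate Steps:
r(H, D) = D/H (r(H, D) = (2*D)/((2*H)) = (2*D)*(1/(2*H)) = D/H)
Q(r(2, -5), 7)/8 = 11/8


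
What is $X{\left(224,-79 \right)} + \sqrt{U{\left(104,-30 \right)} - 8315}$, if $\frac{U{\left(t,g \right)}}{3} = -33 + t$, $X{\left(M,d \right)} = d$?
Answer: $-79 + i \sqrt{8102} \approx -79.0 + 90.011 i$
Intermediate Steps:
$U{\left(t,g \right)} = -99 + 3 t$ ($U{\left(t,g \right)} = 3 \left(-33 + t\right) = -99 + 3 t$)
$X{\left(224,-79 \right)} + \sqrt{U{\left(104,-30 \right)} - 8315} = -79 + \sqrt{\left(-99 + 3 \cdot 104\right) - 8315} = -79 + \sqrt{\left(-99 + 312\right) - 8315} = -79 + \sqrt{213 - 8315} = -79 + \sqrt{-8102} = -79 + i \sqrt{8102}$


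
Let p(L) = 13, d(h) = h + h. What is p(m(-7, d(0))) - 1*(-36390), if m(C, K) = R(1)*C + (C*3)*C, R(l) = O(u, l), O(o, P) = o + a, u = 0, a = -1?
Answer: 36403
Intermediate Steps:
O(o, P) = -1 + o (O(o, P) = o - 1 = -1 + o)
d(h) = 2*h
R(l) = -1 (R(l) = -1 + 0 = -1)
m(C, K) = -C + 3*C² (m(C, K) = -C + (C*3)*C = -C + (3*C)*C = -C + 3*C²)
p(m(-7, d(0))) - 1*(-36390) = 13 - 1*(-36390) = 13 + 36390 = 36403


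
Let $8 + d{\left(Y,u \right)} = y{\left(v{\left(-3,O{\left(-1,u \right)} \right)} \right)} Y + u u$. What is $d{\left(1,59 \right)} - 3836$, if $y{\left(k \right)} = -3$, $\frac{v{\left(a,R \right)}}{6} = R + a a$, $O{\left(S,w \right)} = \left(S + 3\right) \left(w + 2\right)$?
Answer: $-366$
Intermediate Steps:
$O{\left(S,w \right)} = \left(2 + w\right) \left(3 + S\right)$ ($O{\left(S,w \right)} = \left(3 + S\right) \left(2 + w\right) = \left(2 + w\right) \left(3 + S\right)$)
$v{\left(a,R \right)} = 6 R + 6 a^{2}$ ($v{\left(a,R \right)} = 6 \left(R + a a\right) = 6 \left(R + a^{2}\right) = 6 R + 6 a^{2}$)
$d{\left(Y,u \right)} = -8 + u^{2} - 3 Y$ ($d{\left(Y,u \right)} = -8 - \left(3 Y - u u\right) = -8 - \left(- u^{2} + 3 Y\right) = -8 + u^{2} - 3 Y$)
$d{\left(1,59 \right)} - 3836 = \left(-8 + 59^{2} - 3\right) - 3836 = \left(-8 + 3481 - 3\right) - 3836 = 3470 - 3836 = -366$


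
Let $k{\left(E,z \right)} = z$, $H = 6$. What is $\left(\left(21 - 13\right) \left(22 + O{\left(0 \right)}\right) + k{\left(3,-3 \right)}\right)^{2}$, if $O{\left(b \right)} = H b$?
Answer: $29929$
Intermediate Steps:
$O{\left(b \right)} = 6 b$
$\left(\left(21 - 13\right) \left(22 + O{\left(0 \right)}\right) + k{\left(3,-3 \right)}\right)^{2} = \left(\left(21 - 13\right) \left(22 + 6 \cdot 0\right) - 3\right)^{2} = \left(8 \left(22 + 0\right) - 3\right)^{2} = \left(8 \cdot 22 - 3\right)^{2} = \left(176 - 3\right)^{2} = 173^{2} = 29929$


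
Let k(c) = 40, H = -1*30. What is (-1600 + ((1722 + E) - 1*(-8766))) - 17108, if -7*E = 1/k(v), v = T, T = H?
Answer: -2301601/280 ≈ -8220.0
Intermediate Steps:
H = -30
T = -30
v = -30
E = -1/280 (E = -⅐/40 = -⅐*1/40 = -1/280 ≈ -0.0035714)
(-1600 + ((1722 + E) - 1*(-8766))) - 17108 = (-1600 + ((1722 - 1/280) - 1*(-8766))) - 17108 = (-1600 + (482159/280 + 8766)) - 17108 = (-1600 + 2936639/280) - 17108 = 2488639/280 - 17108 = -2301601/280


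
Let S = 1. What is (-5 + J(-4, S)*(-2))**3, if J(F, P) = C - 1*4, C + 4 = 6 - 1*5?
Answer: 729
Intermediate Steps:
C = -3 (C = -4 + (6 - 1*5) = -4 + (6 - 5) = -4 + 1 = -3)
J(F, P) = -7 (J(F, P) = -3 - 1*4 = -3 - 4 = -7)
(-5 + J(-4, S)*(-2))**3 = (-5 - 7*(-2))**3 = (-5 + 14)**3 = 9**3 = 729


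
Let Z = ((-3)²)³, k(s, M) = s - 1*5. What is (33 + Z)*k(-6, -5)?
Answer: -8382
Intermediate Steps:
k(s, M) = -5 + s (k(s, M) = s - 5 = -5 + s)
Z = 729 (Z = 9³ = 729)
(33 + Z)*k(-6, -5) = (33 + 729)*(-5 - 6) = 762*(-11) = -8382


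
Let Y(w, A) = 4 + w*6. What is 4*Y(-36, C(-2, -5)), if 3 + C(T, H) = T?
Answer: -848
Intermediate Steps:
C(T, H) = -3 + T
Y(w, A) = 4 + 6*w
4*Y(-36, C(-2, -5)) = 4*(4 + 6*(-36)) = 4*(4 - 216) = 4*(-212) = -848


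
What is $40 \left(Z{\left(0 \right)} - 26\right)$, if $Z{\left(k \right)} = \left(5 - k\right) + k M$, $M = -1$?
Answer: $-840$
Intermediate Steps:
$Z{\left(k \right)} = 5 - 2 k$ ($Z{\left(k \right)} = \left(5 - k\right) + k \left(-1\right) = \left(5 - k\right) - k = 5 - 2 k$)
$40 \left(Z{\left(0 \right)} - 26\right) = 40 \left(\left(5 - 0\right) - 26\right) = 40 \left(\left(5 + 0\right) - 26\right) = 40 \left(5 - 26\right) = 40 \left(-21\right) = -840$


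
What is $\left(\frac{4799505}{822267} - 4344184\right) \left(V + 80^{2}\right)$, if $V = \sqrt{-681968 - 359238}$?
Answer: $- \frac{7620425270662400}{274089} - \frac{1190691448541 i \sqrt{1041206}}{274089} \approx -2.7803 \cdot 10^{10} - 4.4328 \cdot 10^{9} i$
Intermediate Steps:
$V = i \sqrt{1041206}$ ($V = \sqrt{-1041206} = i \sqrt{1041206} \approx 1020.4 i$)
$\left(\frac{4799505}{822267} - 4344184\right) \left(V + 80^{2}\right) = \left(\frac{4799505}{822267} - 4344184\right) \left(i \sqrt{1041206} + 80^{2}\right) = \left(4799505 \cdot \frac{1}{822267} - 4344184\right) \left(i \sqrt{1041206} + 6400\right) = \left(\frac{1599835}{274089} - 4344184\right) \left(6400 + i \sqrt{1041206}\right) = - \frac{1190691448541 \left(6400 + i \sqrt{1041206}\right)}{274089} = - \frac{7620425270662400}{274089} - \frac{1190691448541 i \sqrt{1041206}}{274089}$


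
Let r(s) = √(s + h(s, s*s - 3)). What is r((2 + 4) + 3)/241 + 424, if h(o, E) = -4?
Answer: 424 + √5/241 ≈ 424.01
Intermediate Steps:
r(s) = √(-4 + s) (r(s) = √(s - 4) = √(-4 + s))
r((2 + 4) + 3)/241 + 424 = √(-4 + ((2 + 4) + 3))/241 + 424 = √(-4 + (6 + 3))/241 + 424 = √(-4 + 9)/241 + 424 = √5/241 + 424 = 424 + √5/241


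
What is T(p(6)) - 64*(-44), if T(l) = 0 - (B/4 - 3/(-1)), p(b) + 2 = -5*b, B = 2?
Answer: 5625/2 ≈ 2812.5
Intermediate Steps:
p(b) = -2 - 5*b
T(l) = -7/2 (T(l) = 0 - (2/4 - 3/(-1)) = 0 - (2*(¼) - 3*(-1)) = 0 - (½ + 3) = 0 - 1*7/2 = 0 - 7/2 = -7/2)
T(p(6)) - 64*(-44) = -7/2 - 64*(-44) = -7/2 + 2816 = 5625/2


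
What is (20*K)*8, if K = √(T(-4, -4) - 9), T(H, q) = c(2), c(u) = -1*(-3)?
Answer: 160*I*√6 ≈ 391.92*I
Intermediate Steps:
c(u) = 3
T(H, q) = 3
K = I*√6 (K = √(3 - 9) = √(-6) = I*√6 ≈ 2.4495*I)
(20*K)*8 = (20*(I*√6))*8 = (20*I*√6)*8 = 160*I*√6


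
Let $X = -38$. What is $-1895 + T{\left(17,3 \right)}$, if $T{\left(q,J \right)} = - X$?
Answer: $-1857$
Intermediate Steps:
$T{\left(q,J \right)} = 38$ ($T{\left(q,J \right)} = \left(-1\right) \left(-38\right) = 38$)
$-1895 + T{\left(17,3 \right)} = -1895 + 38 = -1857$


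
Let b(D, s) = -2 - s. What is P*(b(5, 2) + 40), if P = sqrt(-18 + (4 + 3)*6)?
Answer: 72*sqrt(6) ≈ 176.36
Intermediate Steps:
P = 2*sqrt(6) (P = sqrt(-18 + 7*6) = sqrt(-18 + 42) = sqrt(24) = 2*sqrt(6) ≈ 4.8990)
P*(b(5, 2) + 40) = (2*sqrt(6))*((-2 - 1*2) + 40) = (2*sqrt(6))*((-2 - 2) + 40) = (2*sqrt(6))*(-4 + 40) = (2*sqrt(6))*36 = 72*sqrt(6)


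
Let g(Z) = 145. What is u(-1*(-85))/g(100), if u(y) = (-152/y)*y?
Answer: -152/145 ≈ -1.0483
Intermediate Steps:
u(y) = -152
u(-1*(-85))/g(100) = -152/145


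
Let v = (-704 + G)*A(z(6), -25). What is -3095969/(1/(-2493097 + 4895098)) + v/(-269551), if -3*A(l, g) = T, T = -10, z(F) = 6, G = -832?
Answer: -2004521573406972799/269551 ≈ -7.4365e+12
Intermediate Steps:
A(l, g) = 10/3 (A(l, g) = -1/3*(-10) = 10/3)
v = -5120 (v = (-704 - 832)*(10/3) = -1536*10/3 = -5120)
-3095969/(1/(-2493097 + 4895098)) + v/(-269551) = -3095969/(1/(-2493097 + 4895098)) - 5120/(-269551) = -3095969/(1/2402001) - 5120*(-1/269551) = -3095969/1/2402001 + 5120/269551 = -3095969*2402001 + 5120/269551 = -7436520633969 + 5120/269551 = -2004521573406972799/269551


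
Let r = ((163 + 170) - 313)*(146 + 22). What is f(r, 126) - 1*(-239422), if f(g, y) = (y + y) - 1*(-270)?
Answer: 239944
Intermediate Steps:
r = 3360 (r = (333 - 313)*168 = 20*168 = 3360)
f(g, y) = 270 + 2*y (f(g, y) = 2*y + 270 = 270 + 2*y)
f(r, 126) - 1*(-239422) = (270 + 2*126) - 1*(-239422) = (270 + 252) + 239422 = 522 + 239422 = 239944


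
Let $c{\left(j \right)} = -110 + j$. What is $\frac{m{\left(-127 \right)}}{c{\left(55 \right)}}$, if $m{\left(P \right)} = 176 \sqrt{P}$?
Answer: $- \frac{16 i \sqrt{127}}{5} \approx - 36.062 i$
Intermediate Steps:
$\frac{m{\left(-127 \right)}}{c{\left(55 \right)}} = \frac{176 \sqrt{-127}}{-110 + 55} = \frac{176 i \sqrt{127}}{-55} = 176 i \sqrt{127} \left(- \frac{1}{55}\right) = - \frac{16 i \sqrt{127}}{5}$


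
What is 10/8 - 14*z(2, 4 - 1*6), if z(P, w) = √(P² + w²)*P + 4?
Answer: -219/4 - 56*√2 ≈ -133.95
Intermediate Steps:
z(P, w) = 4 + P*√(P² + w²) (z(P, w) = P*√(P² + w²) + 4 = 4 + P*√(P² + w²))
10/8 - 14*z(2, 4 - 1*6) = 10/8 - 14*(4 + 2*√(2² + (4 - 1*6)²)) = 10*(⅛) - 14*(4 + 2*√(4 + (4 - 6)²)) = 5/4 - 14*(4 + 2*√(4 + (-2)²)) = 5/4 - 14*(4 + 2*√(4 + 4)) = 5/4 - 14*(4 + 2*√8) = 5/4 - 14*(4 + 2*(2*√2)) = 5/4 - 14*(4 + 4*√2) = 5/4 + (-56 - 56*√2) = -219/4 - 56*√2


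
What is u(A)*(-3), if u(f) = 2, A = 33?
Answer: -6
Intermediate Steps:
u(A)*(-3) = 2*(-3) = -6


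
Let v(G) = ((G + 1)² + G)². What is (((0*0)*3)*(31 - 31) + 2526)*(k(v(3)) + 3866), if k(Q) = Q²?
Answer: 338956362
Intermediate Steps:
v(G) = (G + (1 + G)²)² (v(G) = ((1 + G)² + G)² = (G + (1 + G)²)²)
(((0*0)*3)*(31 - 31) + 2526)*(k(v(3)) + 3866) = (((0*0)*3)*(31 - 31) + 2526)*(((3 + (1 + 3)²)²)² + 3866) = ((0*3)*0 + 2526)*(((3 + 4²)²)² + 3866) = (0*0 + 2526)*(((3 + 16)²)² + 3866) = (0 + 2526)*((19²)² + 3866) = 2526*(361² + 3866) = 2526*(130321 + 3866) = 2526*134187 = 338956362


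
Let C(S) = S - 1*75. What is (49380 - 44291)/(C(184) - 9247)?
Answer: -5089/9138 ≈ -0.55690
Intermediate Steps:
C(S) = -75 + S (C(S) = S - 75 = -75 + S)
(49380 - 44291)/(C(184) - 9247) = (49380 - 44291)/((-75 + 184) - 9247) = 5089/(109 - 9247) = 5089/(-9138) = 5089*(-1/9138) = -5089/9138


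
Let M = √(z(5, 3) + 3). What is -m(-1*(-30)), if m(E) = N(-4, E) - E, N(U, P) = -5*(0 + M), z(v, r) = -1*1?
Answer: 30 + 5*√2 ≈ 37.071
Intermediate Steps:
z(v, r) = -1
M = √2 (M = √(-1 + 3) = √2 ≈ 1.4142)
N(U, P) = -5*√2 (N(U, P) = -5*(0 + √2) = -5*√2)
m(E) = -E - 5*√2 (m(E) = -5*√2 - E = -E - 5*√2)
-m(-1*(-30)) = -(-(-1)*(-30) - 5*√2) = -(-1*30 - 5*√2) = -(-30 - 5*√2) = 30 + 5*√2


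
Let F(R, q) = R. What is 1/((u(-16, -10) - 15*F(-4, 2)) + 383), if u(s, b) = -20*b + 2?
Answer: 1/645 ≈ 0.0015504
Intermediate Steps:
u(s, b) = 2 - 20*b
1/((u(-16, -10) - 15*F(-4, 2)) + 383) = 1/(((2 - 20*(-10)) - 15*(-4)) + 383) = 1/(((2 + 200) - 1*(-60)) + 383) = 1/((202 + 60) + 383) = 1/(262 + 383) = 1/645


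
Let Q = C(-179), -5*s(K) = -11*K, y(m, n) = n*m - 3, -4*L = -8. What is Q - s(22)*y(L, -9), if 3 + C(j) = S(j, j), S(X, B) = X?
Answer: 4172/5 ≈ 834.40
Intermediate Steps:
L = 2 (L = -1/4*(-8) = 2)
y(m, n) = -3 + m*n (y(m, n) = m*n - 3 = -3 + m*n)
C(j) = -3 + j
s(K) = 11*K/5 (s(K) = -(-11)*K/5 = 11*K/5)
Q = -182 (Q = -3 - 179 = -182)
Q - s(22)*y(L, -9) = -182 - (11/5)*22*(-3 + 2*(-9)) = -182 - 242*(-3 - 18)/5 = -182 - 242*(-21)/5 = -182 - 1*(-5082/5) = -182 + 5082/5 = 4172/5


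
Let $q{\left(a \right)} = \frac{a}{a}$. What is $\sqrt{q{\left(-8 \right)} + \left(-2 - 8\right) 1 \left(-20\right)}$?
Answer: $\sqrt{201} \approx 14.177$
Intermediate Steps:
$q{\left(a \right)} = 1$
$\sqrt{q{\left(-8 \right)} + \left(-2 - 8\right) 1 \left(-20\right)} = \sqrt{1 + \left(-2 - 8\right) 1 \left(-20\right)} = \sqrt{1 + \left(-10\right) 1 \left(-20\right)} = \sqrt{1 - -200} = \sqrt{1 + 200} = \sqrt{201}$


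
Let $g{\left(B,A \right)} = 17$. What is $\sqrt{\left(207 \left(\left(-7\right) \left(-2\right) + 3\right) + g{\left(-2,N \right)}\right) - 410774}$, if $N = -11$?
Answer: $i \sqrt{407238} \approx 638.15 i$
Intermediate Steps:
$\sqrt{\left(207 \left(\left(-7\right) \left(-2\right) + 3\right) + g{\left(-2,N \right)}\right) - 410774} = \sqrt{\left(207 \left(\left(-7\right) \left(-2\right) + 3\right) + 17\right) - 410774} = \sqrt{\left(207 \left(14 + 3\right) + 17\right) - 410774} = \sqrt{\left(207 \cdot 17 + 17\right) - 410774} = \sqrt{\left(3519 + 17\right) - 410774} = \sqrt{3536 - 410774} = \sqrt{-407238} = i \sqrt{407238}$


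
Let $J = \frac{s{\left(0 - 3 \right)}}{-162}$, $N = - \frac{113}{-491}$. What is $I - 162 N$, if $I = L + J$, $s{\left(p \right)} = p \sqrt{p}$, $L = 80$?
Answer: $\frac{20974}{491} + \frac{i \sqrt{3}}{54} \approx 42.717 + 0.032075 i$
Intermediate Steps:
$N = \frac{113}{491}$ ($N = \left(-113\right) \left(- \frac{1}{491}\right) = \frac{113}{491} \approx 0.23014$)
$s{\left(p \right)} = p^{\frac{3}{2}}$
$J = \frac{i \sqrt{3}}{54}$ ($J = \frac{\left(0 - 3\right)^{\frac{3}{2}}}{-162} = \left(0 - 3\right)^{\frac{3}{2}} \left(- \frac{1}{162}\right) = \left(-3\right)^{\frac{3}{2}} \left(- \frac{1}{162}\right) = - 3 i \sqrt{3} \left(- \frac{1}{162}\right) = \frac{i \sqrt{3}}{54} \approx 0.032075 i$)
$I = 80 + \frac{i \sqrt{3}}{54} \approx 80.0 + 0.032075 i$
$I - 162 N = \left(80 + \frac{i \sqrt{3}}{54}\right) - \frac{18306}{491} = \frac{20974}{491} + \frac{i \sqrt{3}}{54}$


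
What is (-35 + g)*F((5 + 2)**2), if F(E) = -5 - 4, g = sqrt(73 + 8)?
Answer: 234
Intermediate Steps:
g = 9 (g = sqrt(81) = 9)
F(E) = -9 (F(E) = -5 - 1*4 = -5 - 4 = -9)
(-35 + g)*F((5 + 2)**2) = (-35 + 9)*(-9) = -26*(-9) = 234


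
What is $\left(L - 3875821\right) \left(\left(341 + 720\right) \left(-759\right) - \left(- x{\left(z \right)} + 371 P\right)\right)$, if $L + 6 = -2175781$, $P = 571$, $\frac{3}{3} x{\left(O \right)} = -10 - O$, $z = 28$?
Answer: $6155562522224$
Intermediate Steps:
$x{\left(O \right)} = -10 - O$
$L = -2175787$ ($L = -6 - 2175781 = -2175787$)
$\left(L - 3875821\right) \left(\left(341 + 720\right) \left(-759\right) - \left(- x{\left(z \right)} + 371 P\right)\right) = \left(-2175787 - 3875821\right) \left(\left(341 + 720\right) \left(-759\right) - 211879\right) = - 6051608 \left(1061 \left(-759\right) - 211879\right) = - 6051608 \left(-805299 - 211879\right) = \left(-6051608\right) \left(-1017178\right) = 6155562522224$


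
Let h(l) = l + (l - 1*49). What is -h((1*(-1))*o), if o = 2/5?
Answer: 249/5 ≈ 49.800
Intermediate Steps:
o = ⅖ (o = 2*(⅕) = ⅖ ≈ 0.40000)
h(l) = -49 + 2*l (h(l) = l + (l - 49) = l + (-49 + l) = -49 + 2*l)
-h((1*(-1))*o) = -(-49 + 2*((1*(-1))*(⅖))) = -(-49 + 2*(-1*⅖)) = -(-49 + 2*(-⅖)) = -(-49 - ⅘) = -1*(-249/5) = 249/5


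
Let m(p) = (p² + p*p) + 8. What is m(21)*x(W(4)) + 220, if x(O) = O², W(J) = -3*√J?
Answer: 32260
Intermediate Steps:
m(p) = 8 + 2*p² (m(p) = (p² + p²) + 8 = 2*p² + 8 = 8 + 2*p²)
m(21)*x(W(4)) + 220 = (8 + 2*21²)*(-3*√4)² + 220 = (8 + 2*441)*(-3*2)² + 220 = (8 + 882)*(-6)² + 220 = 890*36 + 220 = 32040 + 220 = 32260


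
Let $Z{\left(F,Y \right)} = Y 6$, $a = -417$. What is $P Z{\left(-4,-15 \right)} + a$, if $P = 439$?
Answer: $-39927$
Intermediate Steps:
$Z{\left(F,Y \right)} = 6 Y$
$P Z{\left(-4,-15 \right)} + a = 439 \cdot 6 \left(-15\right) - 417 = 439 \left(-90\right) - 417 = -39510 - 417 = -39927$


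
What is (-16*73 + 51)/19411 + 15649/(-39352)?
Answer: -347718923/763861672 ≈ -0.45521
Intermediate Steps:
(-16*73 + 51)/19411 + 15649/(-39352) = (-1168 + 51)*(1/19411) + 15649*(-1/39352) = -1117*1/19411 - 15649/39352 = -1117/19411 - 15649/39352 = -347718923/763861672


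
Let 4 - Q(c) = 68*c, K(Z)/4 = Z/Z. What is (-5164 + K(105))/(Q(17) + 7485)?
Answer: -1720/2111 ≈ -0.81478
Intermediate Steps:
K(Z) = 4 (K(Z) = 4*(Z/Z) = 4*1 = 4)
Q(c) = 4 - 68*c
(-5164 + K(105))/(Q(17) + 7485) = (-5164 + 4)/((4 - 68*17) + 7485) = -5160/((4 - 1156) + 7485) = -5160/(-1152 + 7485) = -5160/6333 = -5160*1/6333 = -1720/2111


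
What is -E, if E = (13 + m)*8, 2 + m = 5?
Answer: -128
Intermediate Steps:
m = 3 (m = -2 + 5 = 3)
E = 128 (E = (13 + 3)*8 = 16*8 = 128)
-E = -1*128 = -128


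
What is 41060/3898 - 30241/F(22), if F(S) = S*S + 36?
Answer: -48264109/1013480 ≈ -47.622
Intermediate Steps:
F(S) = 36 + S**2 (F(S) = S**2 + 36 = 36 + S**2)
41060/3898 - 30241/F(22) = 41060/3898 - 30241/(36 + 22**2) = 41060*(1/3898) - 30241/(36 + 484) = 20530/1949 - 30241/520 = -48264109/1013480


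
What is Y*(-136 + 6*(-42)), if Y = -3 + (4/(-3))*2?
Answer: 6596/3 ≈ 2198.7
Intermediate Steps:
Y = -17/3 (Y = -3 + (4*(-⅓))*2 = -3 - 4/3*2 = -3 - 8/3 = -17/3 ≈ -5.6667)
Y*(-136 + 6*(-42)) = -17*(-136 + 6*(-42))/3 = -17*(-136 - 252)/3 = -17/3*(-388) = 6596/3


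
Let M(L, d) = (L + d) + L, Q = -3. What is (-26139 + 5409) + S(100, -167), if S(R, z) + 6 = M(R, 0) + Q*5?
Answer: -20551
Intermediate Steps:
M(L, d) = d + 2*L
S(R, z) = -21 + 2*R (S(R, z) = -6 + ((0 + 2*R) - 3*5) = -6 + (2*R - 15) = -6 + (-15 + 2*R) = -21 + 2*R)
(-26139 + 5409) + S(100, -167) = (-26139 + 5409) + (-21 + 2*100) = -20730 + (-21 + 200) = -20730 + 179 = -20551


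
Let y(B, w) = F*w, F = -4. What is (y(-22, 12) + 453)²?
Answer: 164025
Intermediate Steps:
y(B, w) = -4*w
(y(-22, 12) + 453)² = (-4*12 + 453)² = (-48 + 453)² = 405² = 164025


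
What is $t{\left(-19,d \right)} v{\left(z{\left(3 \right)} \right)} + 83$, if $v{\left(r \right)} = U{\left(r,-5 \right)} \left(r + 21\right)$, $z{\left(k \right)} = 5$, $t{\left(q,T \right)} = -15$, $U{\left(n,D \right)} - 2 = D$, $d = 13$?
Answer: $1253$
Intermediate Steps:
$U{\left(n,D \right)} = 2 + D$
$v{\left(r \right)} = -63 - 3 r$ ($v{\left(r \right)} = \left(2 - 5\right) \left(r + 21\right) = - 3 \left(21 + r\right) = -63 - 3 r$)
$t{\left(-19,d \right)} v{\left(z{\left(3 \right)} \right)} + 83 = - 15 \left(-63 - 15\right) + 83 = \left(-15\right) \left(-78\right) + 83 = 1170 + 83 = 1253$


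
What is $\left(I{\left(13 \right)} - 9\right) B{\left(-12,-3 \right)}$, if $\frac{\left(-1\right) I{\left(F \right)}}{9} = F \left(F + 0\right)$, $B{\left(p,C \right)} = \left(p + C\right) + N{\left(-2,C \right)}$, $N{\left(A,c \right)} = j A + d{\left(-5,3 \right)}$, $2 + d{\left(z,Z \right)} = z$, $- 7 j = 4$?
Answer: $\frac{223380}{7} \approx 31911.0$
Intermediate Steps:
$j = - \frac{4}{7}$ ($j = \left(- \frac{1}{7}\right) 4 = - \frac{4}{7} \approx -0.57143$)
$d{\left(z,Z \right)} = -2 + z$
$N{\left(A,c \right)} = -7 - \frac{4 A}{7}$ ($N{\left(A,c \right)} = - \frac{4 A}{7} - 7 = -7 - \frac{4 A}{7}$)
$B{\left(p,C \right)} = - \frac{41}{7} + C + p$ ($B{\left(p,C \right)} = \left(p + C\right) - \frac{41}{7} = \left(C + p\right) + \left(-7 + \frac{8}{7}\right) = \left(C + p\right) - \frac{41}{7} = - \frac{41}{7} + C + p$)
$I{\left(F \right)} = - 9 F^{2}$ ($I{\left(F \right)} = - 9 F \left(F + 0\right) = - 9 F F = - 9 F^{2}$)
$\left(I{\left(13 \right)} - 9\right) B{\left(-12,-3 \right)} = \left(- 9 \cdot 13^{2} - 9\right) \left(- \frac{41}{7} - 3 - 12\right) = \left(\left(-9\right) 169 - 9\right) \left(- \frac{146}{7}\right) = \left(-1521 - 9\right) \left(- \frac{146}{7}\right) = \left(-1530\right) \left(- \frac{146}{7}\right) = \frac{223380}{7}$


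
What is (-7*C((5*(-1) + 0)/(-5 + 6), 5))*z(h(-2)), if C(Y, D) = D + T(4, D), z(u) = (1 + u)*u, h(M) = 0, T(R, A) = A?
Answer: 0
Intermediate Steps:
z(u) = u*(1 + u)
C(Y, D) = 2*D (C(Y, D) = D + D = 2*D)
(-7*C((5*(-1) + 0)/(-5 + 6), 5))*z(h(-2)) = (-14*5)*(0*(1 + 0)) = (-7*10)*(0*1) = -70*0 = 0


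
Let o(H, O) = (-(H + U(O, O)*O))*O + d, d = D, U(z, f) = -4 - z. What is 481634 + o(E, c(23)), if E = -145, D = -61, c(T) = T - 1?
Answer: 497347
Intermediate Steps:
c(T) = -1 + T
d = -61
o(H, O) = -61 + O*(-H - O*(-4 - O)) (o(H, O) = (-(H + (-4 - O)*O))*O - 61 = (-(H + O*(-4 - O)))*O - 61 = (-H - O*(-4 - O))*O - 61 = O*(-H - O*(-4 - O)) - 61 = -61 + O*(-H - O*(-4 - O)))
481634 + o(E, c(23)) = 481634 + (-61 + (-1 + 23)²*(4 + (-1 + 23)) - 1*(-145)*(-1 + 23)) = 481634 + (-61 + 22²*(4 + 22) - 1*(-145)*22) = 481634 + (-61 + 484*26 + 3190) = 481634 + (-61 + 12584 + 3190) = 481634 + 15713 = 497347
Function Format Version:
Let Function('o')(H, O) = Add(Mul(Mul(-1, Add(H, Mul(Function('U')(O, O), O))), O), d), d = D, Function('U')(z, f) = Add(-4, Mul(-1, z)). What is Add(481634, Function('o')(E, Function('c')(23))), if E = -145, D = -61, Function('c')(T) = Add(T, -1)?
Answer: 497347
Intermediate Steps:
Function('c')(T) = Add(-1, T)
d = -61
Function('o')(H, O) = Add(-61, Mul(O, Add(Mul(-1, H), Mul(-1, O, Add(-4, Mul(-1, O)))))) (Function('o')(H, O) = Add(Mul(Mul(-1, Add(H, Mul(Add(-4, Mul(-1, O)), O))), O), -61) = Add(Mul(Mul(-1, Add(H, Mul(O, Add(-4, Mul(-1, O))))), O), -61) = Add(Mul(Add(Mul(-1, H), Mul(-1, O, Add(-4, Mul(-1, O)))), O), -61) = Add(Mul(O, Add(Mul(-1, H), Mul(-1, O, Add(-4, Mul(-1, O))))), -61) = Add(-61, Mul(O, Add(Mul(-1, H), Mul(-1, O, Add(-4, Mul(-1, O)))))))
Add(481634, Function('o')(E, Function('c')(23))) = Add(481634, Add(-61, Mul(Pow(Add(-1, 23), 2), Add(4, Add(-1, 23))), Mul(-1, -145, Add(-1, 23)))) = Add(481634, Add(-61, Mul(Pow(22, 2), Add(4, 22)), Mul(-1, -145, 22))) = Add(481634, Add(-61, Mul(484, 26), 3190)) = Add(481634, Add(-61, 12584, 3190)) = Add(481634, 15713) = 497347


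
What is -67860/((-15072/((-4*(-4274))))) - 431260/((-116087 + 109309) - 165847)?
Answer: 417239017439/5420425 ≈ 76975.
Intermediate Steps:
-67860/((-15072/((-4*(-4274))))) - 431260/((-116087 + 109309) - 165847) = -67860/((-15072/17096)) - 431260/(-6778 - 165847) = -67860/((-15072*1/17096)) - 431260/(-172625) = -67860/(-1884/2137) - 431260*(-1/172625) = -67860*(-2137/1884) + 86252/34525 = 12084735/157 + 86252/34525 = 417239017439/5420425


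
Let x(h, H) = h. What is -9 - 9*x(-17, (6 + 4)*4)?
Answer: 144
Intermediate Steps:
-9 - 9*x(-17, (6 + 4)*4) = -9 - 9*(-17) = -9 + 153 = 144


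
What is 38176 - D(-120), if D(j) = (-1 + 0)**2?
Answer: 38175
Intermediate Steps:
D(j) = 1 (D(j) = (-1)**2 = 1)
38176 - D(-120) = 38176 - 1*1 = 38176 - 1 = 38175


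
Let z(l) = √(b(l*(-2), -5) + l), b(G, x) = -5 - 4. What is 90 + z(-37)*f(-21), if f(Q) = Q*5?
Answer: 90 - 105*I*√46 ≈ 90.0 - 712.14*I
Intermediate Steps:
b(G, x) = -9
z(l) = √(-9 + l)
f(Q) = 5*Q
90 + z(-37)*f(-21) = 90 + √(-9 - 37)*(5*(-21)) = 90 + √(-46)*(-105) = 90 + (I*√46)*(-105) = 90 - 105*I*√46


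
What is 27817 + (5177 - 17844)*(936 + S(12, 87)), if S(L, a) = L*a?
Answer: -25052843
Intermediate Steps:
27817 + (5177 - 17844)*(936 + S(12, 87)) = 27817 + (5177 - 17844)*(936 + 12*87) = 27817 - 12667*(936 + 1044) = 27817 - 12667*1980 = 27817 - 25080660 = -25052843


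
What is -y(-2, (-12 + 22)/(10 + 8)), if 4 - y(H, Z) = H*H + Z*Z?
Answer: 25/81 ≈ 0.30864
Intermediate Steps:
y(H, Z) = 4 - H² - Z² (y(H, Z) = 4 - (H*H + Z*Z) = 4 - (H² + Z²) = 4 + (-H² - Z²) = 4 - H² - Z²)
-y(-2, (-12 + 22)/(10 + 8)) = -(4 - 1*(-2)² - ((-12 + 22)/(10 + 8))²) = -(4 - 1*4 - (10/18)²) = -(4 - 4 - (10*(1/18))²) = -(4 - 4 - (5/9)²) = -(4 - 4 - 1*25/81) = -(4 - 4 - 25/81) = -1*(-25/81) = 25/81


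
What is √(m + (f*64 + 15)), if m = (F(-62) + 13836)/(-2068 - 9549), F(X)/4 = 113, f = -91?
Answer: I*√784117772097/11617 ≈ 76.225*I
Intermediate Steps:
F(X) = 452 (F(X) = 4*113 = 452)
m = -14288/11617 (m = (452 + 13836)/(-2068 - 9549) = 14288/(-11617) = 14288*(-1/11617) = -14288/11617 ≈ -1.2299)
√(m + (f*64 + 15)) = √(-14288/11617 + (-91*64 + 15)) = √(-14288/11617 + (-5824 + 15)) = √(-14288/11617 - 5809) = √(-67497441/11617) = I*√784117772097/11617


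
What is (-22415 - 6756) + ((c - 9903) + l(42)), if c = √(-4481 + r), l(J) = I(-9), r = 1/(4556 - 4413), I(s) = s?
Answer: -39083 + 3*I*√10181314/143 ≈ -39083.0 + 66.94*I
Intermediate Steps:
r = 1/143 ≈ 0.0069930
l(J) = -9
c = 3*I*√10181314/143 (c = √(-4481 + 1/143) = √(-640782/143) = 3*I*√10181314/143 ≈ 66.94*I)
(-22415 - 6756) + ((c - 9903) + l(42)) = (-22415 - 6756) + ((3*I*√10181314/143 - 9903) - 9) = -29171 + ((-9903 + 3*I*√10181314/143) - 9) = -29171 + (-9912 + 3*I*√10181314/143) = -39083 + 3*I*√10181314/143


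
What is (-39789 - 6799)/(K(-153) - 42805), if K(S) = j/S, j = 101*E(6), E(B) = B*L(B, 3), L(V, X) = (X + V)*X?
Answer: 791996/729503 ≈ 1.0857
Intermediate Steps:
L(V, X) = X*(V + X) (L(V, X) = (V + X)*X = X*(V + X))
E(B) = B*(9 + 3*B) (E(B) = B*(3*(B + 3)) = B*(3*(3 + B)) = B*(9 + 3*B))
j = 16362 (j = 101*(3*6*(3 + 6)) = 101*(3*6*9) = 101*162 = 16362)
K(S) = 16362/S
(-39789 - 6799)/(K(-153) - 42805) = (-39789 - 6799)/(16362/(-153) - 42805) = -46588/(16362*(-1/153) - 42805) = -46588/(-1818/17 - 42805) = -46588/(-729503/17) = -46588*(-17/729503) = 791996/729503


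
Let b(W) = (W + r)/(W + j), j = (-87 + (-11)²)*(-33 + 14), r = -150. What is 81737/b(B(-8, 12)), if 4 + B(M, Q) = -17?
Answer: 54518579/171 ≈ 3.1882e+5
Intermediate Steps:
B(M, Q) = -21 (B(M, Q) = -4 - 17 = -21)
j = -646 (j = (-87 + 121)*(-19) = 34*(-19) = -646)
b(W) = (-150 + W)/(-646 + W) (b(W) = (W - 150)/(W - 646) = (-150 + W)/(-646 + W))
81737/b(B(-8, 12)) = 81737/(((-150 - 21)/(-646 - 21))) = 81737/((-171/(-667))) = 81737/((-1/667*(-171))) = 81737/(171/667) = 81737*(667/171) = 54518579/171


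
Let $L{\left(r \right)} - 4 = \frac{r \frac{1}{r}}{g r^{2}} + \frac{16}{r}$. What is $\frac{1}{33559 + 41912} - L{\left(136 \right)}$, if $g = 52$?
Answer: $- \frac{298888424399}{72587404032} \approx -4.1176$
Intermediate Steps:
$L{\left(r \right)} = 4 + \frac{16}{r} + \frac{1}{52 r^{2}}$ ($L{\left(r \right)} = 4 + \left(\frac{r \frac{1}{r}}{52 r^{2}} + \frac{16}{r}\right) = 4 + \left(1 \frac{1}{52 r^{2}} + \frac{16}{r}\right) = 4 + \left(\frac{1}{52 r^{2}} + \frac{16}{r}\right) = 4 + \left(\frac{16}{r} + \frac{1}{52 r^{2}}\right) = 4 + \frac{16}{r} + \frac{1}{52 r^{2}}$)
$\frac{1}{33559 + 41912} - L{\left(136 \right)} = \frac{1}{33559 + 41912} - \left(4 + \frac{16}{136} + \frac{1}{52 \cdot 18496}\right) = \frac{1}{75471} - \left(4 + 16 \cdot \frac{1}{136} + \frac{1}{52} \cdot \frac{1}{18496}\right) = \frac{1}{75471} - \left(4 + \frac{2}{17} + \frac{1}{961792}\right) = \frac{1}{75471} - \frac{3960321}{961792} = - \frac{298888424399}{72587404032}$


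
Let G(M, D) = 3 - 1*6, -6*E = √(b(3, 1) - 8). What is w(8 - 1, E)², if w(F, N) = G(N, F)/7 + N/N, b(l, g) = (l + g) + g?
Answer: 16/49 ≈ 0.32653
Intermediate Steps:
b(l, g) = l + 2*g (b(l, g) = (g + l) + g = l + 2*g)
E = -I*√3/6 (E = -√((3 + 2*1) - 8)/6 = -√((3 + 2) - 8)/6 = -√(5 - 8)/6 = -I*√3/6 ≈ -0.28868*I)
G(M, D) = -3 (G(M, D) = 3 - 6 = -3)
w(F, N) = 4/7 (w(F, N) = -3/7 + N/N = -3*⅐ + 1 = -3/7 + 1 = 4/7)
w(8 - 1, E)² = (4/7)² = 16/49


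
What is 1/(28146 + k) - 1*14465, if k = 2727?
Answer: -446577944/30873 ≈ -14465.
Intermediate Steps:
1/(28146 + k) - 1*14465 = 1/(28146 + 2727) - 1*14465 = 1/30873 - 14465 = -446577944/30873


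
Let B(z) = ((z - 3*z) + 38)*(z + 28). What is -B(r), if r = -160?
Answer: 47256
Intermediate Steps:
B(z) = (28 + z)*(38 - 2*z) (B(z) = (-2*z + 38)*(28 + z) = (38 - 2*z)*(28 + z) = (28 + z)*(38 - 2*z))
-B(r) = -(1064 - 18*(-160) - 2*(-160)²) = -(1064 + 2880 - 2*25600) = -(1064 + 2880 - 51200) = -1*(-47256) = 47256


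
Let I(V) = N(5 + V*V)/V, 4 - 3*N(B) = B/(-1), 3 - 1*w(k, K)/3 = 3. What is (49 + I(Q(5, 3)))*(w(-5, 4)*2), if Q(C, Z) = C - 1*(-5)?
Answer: 0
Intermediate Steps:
Q(C, Z) = 5 + C (Q(C, Z) = C + 5 = 5 + C)
w(k, K) = 0 (w(k, K) = 9 - 3*3 = 9 - 9 = 0)
N(B) = 4/3 + B/3 (N(B) = 4/3 - B/(3*(-1)) = 4/3 - B*(-1)/3 = 4/3 - (-1)*B/3 = 4/3 + B/3)
I(V) = (3 + V²/3)/V (I(V) = (4/3 + (5 + V*V)/3)/V = (4/3 + (5 + V²)/3)/V = (4/3 + (5/3 + V²/3))/V = (3 + V²/3)/V)
(49 + I(Q(5, 3)))*(w(-5, 4)*2) = (49 + (3/(5 + 5) + (5 + 5)/3))*(0*2) = (49 + (3/10 + (⅓)*10))*0 = (49 + (3*(⅒) + 10/3))*0 = (49 + (3/10 + 10/3))*0 = (49 + 109/30)*0 = (1579/30)*0 = 0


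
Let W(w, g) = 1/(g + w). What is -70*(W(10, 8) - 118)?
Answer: 74305/9 ≈ 8256.1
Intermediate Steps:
-70*(W(10, 8) - 118) = -70*(1/(8 + 10) - 118) = -70*(1/18 - 118) = -70*(-2123/18) = 74305/9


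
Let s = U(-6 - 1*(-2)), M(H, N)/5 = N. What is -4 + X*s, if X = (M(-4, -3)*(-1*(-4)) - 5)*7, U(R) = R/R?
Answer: -459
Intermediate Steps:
M(H, N) = 5*N
U(R) = 1
s = 1
X = -455 (X = ((5*(-3))*(-1*(-4)) - 5)*7 = (-15*4 - 5)*7 = (-60 - 5)*7 = -65*7 = -455)
-4 + X*s = -4 - 455*1 = -4 - 455 = -459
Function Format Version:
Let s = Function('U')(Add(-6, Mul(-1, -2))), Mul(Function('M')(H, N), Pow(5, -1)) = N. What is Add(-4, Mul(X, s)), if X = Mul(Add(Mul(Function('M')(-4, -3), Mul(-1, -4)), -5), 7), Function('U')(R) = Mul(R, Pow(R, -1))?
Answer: -459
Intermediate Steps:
Function('M')(H, N) = Mul(5, N)
Function('U')(R) = 1
s = 1
X = -455 (X = Mul(Add(Mul(Mul(5, -3), Mul(-1, -4)), -5), 7) = Mul(Add(Mul(-15, 4), -5), 7) = Mul(Add(-60, -5), 7) = Mul(-65, 7) = -455)
Add(-4, Mul(X, s)) = Add(-4, Mul(-455, 1)) = Add(-4, -455) = -459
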